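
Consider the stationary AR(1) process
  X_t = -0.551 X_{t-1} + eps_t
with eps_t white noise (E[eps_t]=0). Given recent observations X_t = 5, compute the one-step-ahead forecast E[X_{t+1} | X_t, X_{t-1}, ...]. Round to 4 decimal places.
E[X_{t+1} \mid \mathcal F_t] = -2.7550

For an AR(p) model X_t = c + sum_i phi_i X_{t-i} + eps_t, the
one-step-ahead conditional mean is
  E[X_{t+1} | X_t, ...] = c + sum_i phi_i X_{t+1-i}.
Substitute known values:
  E[X_{t+1} | ...] = (-0.551) * (5)
                   = -2.7550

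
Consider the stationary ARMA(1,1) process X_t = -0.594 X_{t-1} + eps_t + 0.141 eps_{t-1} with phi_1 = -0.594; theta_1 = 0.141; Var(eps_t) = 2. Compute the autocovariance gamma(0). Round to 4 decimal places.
\gamma(0) = 2.6342

Multiply the model equation by X_{t-k} and take expectations. With theta_0 = psi_0 = 1 and psi_j the MA(infinity) weights, this gives
  gamma(k) - sum_i phi_i gamma(k-i) = c_k,
  c_k = sigma^2 * sum_{j=k..q} theta_j psi_{j-k}   (c_k = 0 for k > q),
using gamma(-m) = gamma(m).
psi-weights needed (psi_j = theta_j + sum_i phi_i psi_{j-i}):
  psi_1 = theta_1 + phi_1 = 0.141 + (-0.594) = -0.453
Right-hand sides:
  c_0 = sigma^2 (1 + theta_1 psi_1) = 2 * (1 + (0.141)(-0.453)) = 2 * 0.936127 = 1.872254
  c_1 = sigma^2 theta_1 = 2 * (0.141) = 0.282
  c_2 = 0
Equations for k = 0 and k = 1 (AR order 1):
  gamma(0) = phi_1 gamma(1) + c_0
  gamma(1) = phi_1 gamma(0) + c_1
Substituting the second into the first: gamma(0) (1 - phi_1^2) = c_0 + phi_1 c_1, so
  gamma(0) = (c_0 + phi_1 c_1) / (1 - phi_1^2) = (1.872254 + (-0.594)(0.282)) / (1 - (-0.594)^2) = 1.704746 / 0.647164 = 2.634179.
Therefore gamma(0) = 2.6342 (to 4 decimal places).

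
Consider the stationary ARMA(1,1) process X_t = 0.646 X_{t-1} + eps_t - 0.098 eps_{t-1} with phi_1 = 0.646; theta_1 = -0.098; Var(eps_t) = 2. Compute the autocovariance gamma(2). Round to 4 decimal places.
\gamma(2) = 1.1382

Multiply the model equation by X_{t-k} and take expectations. With theta_0 = psi_0 = 1 and psi_j the MA(infinity) weights, this gives
  gamma(k) - sum_i phi_i gamma(k-i) = c_k,
  c_k = sigma^2 * sum_{j=k..q} theta_j psi_{j-k}   (c_k = 0 for k > q),
using gamma(-m) = gamma(m).
psi-weights needed (psi_j = theta_j + sum_i phi_i psi_{j-i}):
  psi_1 = theta_1 + phi_1 = -0.098 + (0.646) = 0.548
Right-hand sides:
  c_0 = sigma^2 (1 + theta_1 psi_1) = 2 * (1 + (-0.098)(0.548)) = 2 * 0.946296 = 1.892592
  c_1 = sigma^2 theta_1 = 2 * (-0.098) = -0.196
  c_2 = 0
Equations for k = 0 and k = 1 (AR order 1):
  gamma(0) = phi_1 gamma(1) + c_0
  gamma(1) = phi_1 gamma(0) + c_1
Substituting the second into the first: gamma(0) (1 - phi_1^2) = c_0 + phi_1 c_1, so
  gamma(0) = (c_0 + phi_1 c_1) / (1 - phi_1^2) = (1.892592 + (0.646)(-0.196)) / (1 - (0.646)^2) = 1.765976 / 0.582684 = 3.030761.
  gamma(1) = phi_1 gamma(0) + c_1 = (0.646)(3.030761) + (-0.196) = 1.761872.
For k = 2 (> q): gamma(2) = phi_1 gamma(1) = (0.646)(1.761872) = 1.138169.
Therefore gamma(2) = 1.1382 (to 4 decimal places).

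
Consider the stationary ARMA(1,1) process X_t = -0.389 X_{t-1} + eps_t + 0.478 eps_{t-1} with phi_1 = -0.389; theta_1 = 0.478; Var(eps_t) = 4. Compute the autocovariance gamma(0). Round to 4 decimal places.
\gamma(0) = 4.0373

Multiply the model equation by X_{t-k} and take expectations. With theta_0 = psi_0 = 1 and psi_j the MA(infinity) weights, this gives
  gamma(k) - sum_i phi_i gamma(k-i) = c_k,
  c_k = sigma^2 * sum_{j=k..q} theta_j psi_{j-k}   (c_k = 0 for k > q),
using gamma(-m) = gamma(m).
psi-weights needed (psi_j = theta_j + sum_i phi_i psi_{j-i}):
  psi_1 = theta_1 + phi_1 = 0.478 + (-0.389) = 0.089
Right-hand sides:
  c_0 = sigma^2 (1 + theta_1 psi_1) = 4 * (1 + (0.478)(0.089)) = 4 * 1.042542 = 4.170168
  c_1 = sigma^2 theta_1 = 4 * (0.478) = 1.912
  c_2 = 0
Equations for k = 0 and k = 1 (AR order 1):
  gamma(0) = phi_1 gamma(1) + c_0
  gamma(1) = phi_1 gamma(0) + c_1
Substituting the second into the first: gamma(0) (1 - phi_1^2) = c_0 + phi_1 c_1, so
  gamma(0) = (c_0 + phi_1 c_1) / (1 - phi_1^2) = (4.170168 + (-0.389)(1.912)) / (1 - (-0.389)^2) = 3.4264 / 0.848679 = 4.037333.
Therefore gamma(0) = 4.0373 (to 4 decimal places).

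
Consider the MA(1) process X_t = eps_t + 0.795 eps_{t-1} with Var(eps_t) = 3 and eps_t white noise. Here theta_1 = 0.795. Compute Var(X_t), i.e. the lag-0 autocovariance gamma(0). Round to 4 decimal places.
\gamma(0) = 4.8961

For an MA(q) process X_t = eps_t + sum_i theta_i eps_{t-i} with
Var(eps_t) = sigma^2, the variance is
  gamma(0) = sigma^2 * (1 + sum_i theta_i^2).
  sum_i theta_i^2 = (0.795)^2 = 0.632025.
  gamma(0) = 3 * (1 + 0.632025) = 3 * 1.632025 = 4.896075, which rounds to 4.8961.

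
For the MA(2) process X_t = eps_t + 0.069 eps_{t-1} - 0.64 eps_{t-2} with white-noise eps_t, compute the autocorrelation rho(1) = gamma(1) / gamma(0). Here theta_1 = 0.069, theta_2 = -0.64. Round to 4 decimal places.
\rho(1) = 0.0176

For an MA(q) process with theta_0 = 1, the autocovariance is
  gamma(k) = sigma^2 * sum_{i=0..q-k} theta_i * theta_{i+k},
and rho(k) = gamma(k) / gamma(0). Sigma^2 cancels.
  numerator   = (1)*(0.069) + (0.069)*(-0.64) = 0.02484.
  denominator = (1)^2 + (0.069)^2 + (-0.64)^2 = 1.414361.
  rho(1) = 0.02484 / 1.414361 = 0.0176.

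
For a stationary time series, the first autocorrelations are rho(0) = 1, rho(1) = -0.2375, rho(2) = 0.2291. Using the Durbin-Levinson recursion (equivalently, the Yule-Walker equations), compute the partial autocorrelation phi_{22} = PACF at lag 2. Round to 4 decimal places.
\phi_{22} = 0.1830

The PACF at lag k is phi_{kk}, the last component of the solution
to the Yule-Walker system G_k phi = r_k where
  (G_k)_{ij} = rho(|i - j|), (r_k)_i = rho(i), i,j = 1..k.
Equivalently, Durbin-Levinson gives phi_{kk} iteratively:
  phi_{11} = rho(1)
  phi_{kk} = [rho(k) - sum_{j=1..k-1} phi_{k-1,j} rho(k-j)]
            / [1 - sum_{j=1..k-1} phi_{k-1,j} rho(j)],
  phi_{k,j} = phi_{k-1,j} - phi_{kk} phi_{k-1,k-j},  j = 1..k-1.
Step k = 1:
  phi_11 = rho(1) = -0.2375.
Step k = 2:
  phi_22 = [rho(2) - phi_11 rho(1)] / [1 - phi_11 rho(1)] = [0.2291 - (-0.2375)(-0.2375)] / [1 - (-0.2375)(-0.2375)]
         = 0.17269375 / 0.94359375 = 0.183.
Therefore phi_{22} = 0.1830.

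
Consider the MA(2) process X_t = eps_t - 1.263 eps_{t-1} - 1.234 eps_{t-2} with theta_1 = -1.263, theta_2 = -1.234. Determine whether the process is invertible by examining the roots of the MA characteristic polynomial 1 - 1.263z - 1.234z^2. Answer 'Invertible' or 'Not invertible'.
\text{Not invertible}

The MA(q) characteristic polynomial is P(z) = 1 - 1.263z - 1.234z^2.
Invertibility requires all roots to lie outside the unit circle, i.e. |z| > 1 for every root.
Set 1 + (-1.263) z + (-1.234) z^2 = 0, i.e. a z^2 + b z + c = 0 with a = -1.234, b = -1.263, c = 1.
Discriminant D = b^2 - 4ac = (-1.263)^2 - 4*(-1.234)*1 = 1.595169 - (-4.936) = 6.531169.
D >= 0, so the roots are real: z = (-b +/- sqrt(D)) / (2a) = (1.263 +/- 2.555615) / (-2.468).
  z_1 = (1.263 + 2.555615) / (-2.468) = -1.5473,   |z_1| = 1.5473.
  z_2 = (1.263 - 2.555615) / (-2.468) = 0.5238,   |z_2| = 0.5238.
Moduli of all roots: 1.5473, 0.5238.
All moduli strictly greater than 1? No.
Verdict: Not invertible.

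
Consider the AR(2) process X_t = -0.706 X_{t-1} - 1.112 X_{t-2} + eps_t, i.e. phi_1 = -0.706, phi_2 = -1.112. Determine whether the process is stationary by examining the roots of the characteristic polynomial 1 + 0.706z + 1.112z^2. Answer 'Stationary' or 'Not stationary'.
\text{Not stationary}

The AR(p) characteristic polynomial is P(z) = 1 + 0.706z + 1.112z^2.
Stationarity requires all roots to lie outside the unit circle, i.e. |z| > 1 for every root.
Set 1 + (0.706) z + (1.112) z^2 = 0, i.e. a z^2 + b z + c = 0 with a = 1.112, b = 0.706, c = 1.
Discriminant D = b^2 - 4ac = (0.706)^2 - 4*(1.112)*1 = 0.498436 - (4.448) = -3.949564.
D < 0, so the roots are the complex-conjugate pair z = (-b +/- i sqrt(-D)) / (2a) = -0.3174 +/- 0.8936i.
For a conjugate pair |z|^2 = z * conj(z) = (product of roots) = c/a = 1/(1.112) = 0.899281, so |z| = sqrt(0.899281) = 0.9483 for both roots.
Moduli of all roots: 0.9483, 0.9483.
All moduli strictly greater than 1? No.
Verdict: Not stationary.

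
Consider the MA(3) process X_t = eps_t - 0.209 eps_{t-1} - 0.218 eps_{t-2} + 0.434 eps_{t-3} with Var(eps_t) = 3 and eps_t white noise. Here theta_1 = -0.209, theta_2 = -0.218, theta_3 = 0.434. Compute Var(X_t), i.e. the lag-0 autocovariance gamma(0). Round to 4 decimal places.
\gamma(0) = 3.8387

For an MA(q) process X_t = eps_t + sum_i theta_i eps_{t-i} with
Var(eps_t) = sigma^2, the variance is
  gamma(0) = sigma^2 * (1 + sum_i theta_i^2).
  sum_i theta_i^2 = (-0.209)^2 + (-0.218)^2 + (0.434)^2 = 0.043681 + 0.047524 + 0.188356 = 0.279561.
  gamma(0) = 3 * (1 + 0.279561) = 3 * 1.279561 = 3.838683, which rounds to 3.8387.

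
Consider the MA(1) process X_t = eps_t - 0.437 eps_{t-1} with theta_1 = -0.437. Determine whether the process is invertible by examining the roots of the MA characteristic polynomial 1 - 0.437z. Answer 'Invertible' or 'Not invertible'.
\text{Invertible}

The MA(q) characteristic polynomial is P(z) = 1 - 0.437z.
Invertibility requires all roots to lie outside the unit circle, i.e. |z| > 1 for every root.
This is linear in z: 1 + (-0.437) z = 0  =>  z = -1/(-0.437) = 2.28833,  |z| = 2.28833.
Moduli of all roots: 2.2883.
All moduli strictly greater than 1? Yes.
Verdict: Invertible.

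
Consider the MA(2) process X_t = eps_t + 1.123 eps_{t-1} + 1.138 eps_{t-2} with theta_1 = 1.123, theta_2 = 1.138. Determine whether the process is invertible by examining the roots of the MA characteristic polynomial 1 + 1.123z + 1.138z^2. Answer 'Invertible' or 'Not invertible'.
\text{Not invertible}

The MA(q) characteristic polynomial is P(z) = 1 + 1.123z + 1.138z^2.
Invertibility requires all roots to lie outside the unit circle, i.e. |z| > 1 for every root.
Set 1 + (1.123) z + (1.138) z^2 = 0, i.e. a z^2 + b z + c = 0 with a = 1.138, b = 1.123, c = 1.
Discriminant D = b^2 - 4ac = (1.123)^2 - 4*(1.138)*1 = 1.261129 - (4.552) = -3.290871.
D < 0, so the roots are the complex-conjugate pair z = (-b +/- i sqrt(-D)) / (2a) = -0.4934 +/- 0.797i.
For a conjugate pair |z|^2 = z * conj(z) = (product of roots) = c/a = 1/(1.138) = 0.878735, so |z| = sqrt(0.878735) = 0.9374 for both roots.
Moduli of all roots: 0.9374, 0.9374.
All moduli strictly greater than 1? No.
Verdict: Not invertible.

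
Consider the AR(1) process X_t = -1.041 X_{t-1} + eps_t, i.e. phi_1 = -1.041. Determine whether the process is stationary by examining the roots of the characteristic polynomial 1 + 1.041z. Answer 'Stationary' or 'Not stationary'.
\text{Not stationary}

The AR(p) characteristic polynomial is P(z) = 1 + 1.041z.
Stationarity requires all roots to lie outside the unit circle, i.e. |z| > 1 for every root.
This is linear in z: 1 + (1.041) z = 0  =>  z = -1/(1.041) = -0.960615,  |z| = 0.960615.
Moduli of all roots: 0.9606.
All moduli strictly greater than 1? No.
Verdict: Not stationary.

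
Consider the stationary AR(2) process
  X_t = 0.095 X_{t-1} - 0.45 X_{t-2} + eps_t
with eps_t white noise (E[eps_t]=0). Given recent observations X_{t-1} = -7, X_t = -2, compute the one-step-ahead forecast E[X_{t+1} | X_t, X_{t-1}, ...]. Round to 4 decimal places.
E[X_{t+1} \mid \mathcal F_t] = 2.9600

For an AR(p) model X_t = c + sum_i phi_i X_{t-i} + eps_t, the
one-step-ahead conditional mean is
  E[X_{t+1} | X_t, ...] = c + sum_i phi_i X_{t+1-i}.
Substitute known values:
  E[X_{t+1} | ...] = (0.095) * (-2) + (-0.45) * (-7)
                   = 2.9600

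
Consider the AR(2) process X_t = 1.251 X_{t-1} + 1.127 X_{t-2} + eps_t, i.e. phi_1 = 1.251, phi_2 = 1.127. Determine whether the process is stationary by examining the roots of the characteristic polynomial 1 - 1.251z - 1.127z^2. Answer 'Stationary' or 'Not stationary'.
\text{Not stationary}

The AR(p) characteristic polynomial is P(z) = 1 - 1.251z - 1.127z^2.
Stationarity requires all roots to lie outside the unit circle, i.e. |z| > 1 for every root.
Set 1 + (-1.251) z + (-1.127) z^2 = 0, i.e. a z^2 + b z + c = 0 with a = -1.127, b = -1.251, c = 1.
Discriminant D = b^2 - 4ac = (-1.251)^2 - 4*(-1.127)*1 = 1.565001 - (-4.508) = 6.073001.
D >= 0, so the roots are real: z = (-b +/- sqrt(D)) / (2a) = (1.251 +/- 2.464346) / (-2.254).
  z_1 = (1.251 + 2.464346) / (-2.254) = -1.6483,   |z_1| = 1.6483.
  z_2 = (1.251 - 2.464346) / (-2.254) = 0.5383,   |z_2| = 0.5383.
Moduli of all roots: 1.6483, 0.5383.
All moduli strictly greater than 1? No.
Verdict: Not stationary.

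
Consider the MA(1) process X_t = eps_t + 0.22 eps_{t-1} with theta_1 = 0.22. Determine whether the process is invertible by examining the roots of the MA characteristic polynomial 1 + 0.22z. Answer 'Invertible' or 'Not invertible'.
\text{Invertible}

The MA(q) characteristic polynomial is P(z) = 1 + 0.22z.
Invertibility requires all roots to lie outside the unit circle, i.e. |z| > 1 for every root.
This is linear in z: 1 + (0.22) z = 0  =>  z = -1/(0.22) = -4.545455,  |z| = 4.545455.
Moduli of all roots: 4.5455.
All moduli strictly greater than 1? Yes.
Verdict: Invertible.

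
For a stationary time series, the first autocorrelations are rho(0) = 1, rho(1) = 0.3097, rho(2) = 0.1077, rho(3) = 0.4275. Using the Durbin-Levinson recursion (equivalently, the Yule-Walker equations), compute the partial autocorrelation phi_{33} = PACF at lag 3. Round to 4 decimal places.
\phi_{33} = 0.4320

The PACF at lag k is phi_{kk}, the last component of the solution
to the Yule-Walker system G_k phi = r_k where
  (G_k)_{ij} = rho(|i - j|), (r_k)_i = rho(i), i,j = 1..k.
Equivalently, Durbin-Levinson gives phi_{kk} iteratively:
  phi_{11} = rho(1)
  phi_{kk} = [rho(k) - sum_{j=1..k-1} phi_{k-1,j} rho(k-j)]
            / [1 - sum_{j=1..k-1} phi_{k-1,j} rho(j)],
  phi_{k,j} = phi_{k-1,j} - phi_{kk} phi_{k-1,k-j},  j = 1..k-1.
Step k = 1:
  phi_11 = rho(1) = 0.3097.
Step k = 2:
  phi_22 = [rho(2) - phi_11 rho(1)] / [1 - phi_11 rho(1)] = [0.1077 - (0.3097)(0.3097)] / [1 - (0.3097)(0.3097)]
         = 0.01178591 / 0.90408591 = 0.013036.
  Update: phi_21 = phi_11 - phi_22 phi_11 = 0.3097 - (0.013036)(0.3097) = 0.305663.
Step k = 3:
  phi_33 = [rho(3) - phi_21 rho(2) - phi_22 rho(1)] / [1 - phi_21 rho(1) - phi_22 rho(2)]
    numerator   = 0.4275 - (0.305663)(0.1077) - (0.013036)(0.3097) = 0.3905428
    denominator = 1 - (0.305663)(0.3097) - (0.013036)(0.1077) = 0.90393227
  phi_33 = 0.3905428 / 0.90393227 = 0.432.
Therefore phi_{33} = 0.4320.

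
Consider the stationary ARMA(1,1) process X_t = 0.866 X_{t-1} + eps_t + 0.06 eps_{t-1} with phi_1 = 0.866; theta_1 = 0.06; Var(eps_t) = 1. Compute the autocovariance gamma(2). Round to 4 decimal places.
\gamma(2) = 3.3737

Multiply the model equation by X_{t-k} and take expectations. With theta_0 = psi_0 = 1 and psi_j the MA(infinity) weights, this gives
  gamma(k) - sum_i phi_i gamma(k-i) = c_k,
  c_k = sigma^2 * sum_{j=k..q} theta_j psi_{j-k}   (c_k = 0 for k > q),
using gamma(-m) = gamma(m).
psi-weights needed (psi_j = theta_j + sum_i phi_i psi_{j-i}):
  psi_1 = theta_1 + phi_1 = 0.06 + (0.866) = 0.926
Right-hand sides:
  c_0 = sigma^2 (1 + theta_1 psi_1) = 1 * (1 + (0.06)(0.926)) = 1 * 1.05556 = 1.05556
  c_1 = sigma^2 theta_1 = 1 * (0.06) = 0.06
  c_2 = 0
Equations for k = 0 and k = 1 (AR order 1):
  gamma(0) = phi_1 gamma(1) + c_0
  gamma(1) = phi_1 gamma(0) + c_1
Substituting the second into the first: gamma(0) (1 - phi_1^2) = c_0 + phi_1 c_1, so
  gamma(0) = (c_0 + phi_1 c_1) / (1 - phi_1^2) = (1.05556 + (0.866)(0.06)) / (1 - (0.866)^2) = 1.10752 / 0.250044 = 4.4293.
  gamma(1) = phi_1 gamma(0) + c_1 = (0.866)(4.4293) + (0.06) = 3.895774.
For k = 2 (> q): gamma(2) = phi_1 gamma(1) = (0.866)(3.895774) = 3.37374.
Therefore gamma(2) = 3.3737 (to 4 decimal places).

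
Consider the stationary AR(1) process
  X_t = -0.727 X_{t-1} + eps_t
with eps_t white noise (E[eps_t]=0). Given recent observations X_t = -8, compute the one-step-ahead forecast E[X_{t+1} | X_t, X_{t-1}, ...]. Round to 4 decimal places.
E[X_{t+1} \mid \mathcal F_t] = 5.8160

For an AR(p) model X_t = c + sum_i phi_i X_{t-i} + eps_t, the
one-step-ahead conditional mean is
  E[X_{t+1} | X_t, ...] = c + sum_i phi_i X_{t+1-i}.
Substitute known values:
  E[X_{t+1} | ...] = (-0.727) * (-8)
                   = 5.8160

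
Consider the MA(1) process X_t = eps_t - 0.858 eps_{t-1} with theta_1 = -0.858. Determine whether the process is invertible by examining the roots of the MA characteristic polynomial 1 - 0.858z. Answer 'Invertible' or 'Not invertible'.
\text{Invertible}

The MA(q) characteristic polynomial is P(z) = 1 - 0.858z.
Invertibility requires all roots to lie outside the unit circle, i.e. |z| > 1 for every root.
This is linear in z: 1 + (-0.858) z = 0  =>  z = -1/(-0.858) = 1.165501,  |z| = 1.165501.
Moduli of all roots: 1.1655.
All moduli strictly greater than 1? Yes.
Verdict: Invertible.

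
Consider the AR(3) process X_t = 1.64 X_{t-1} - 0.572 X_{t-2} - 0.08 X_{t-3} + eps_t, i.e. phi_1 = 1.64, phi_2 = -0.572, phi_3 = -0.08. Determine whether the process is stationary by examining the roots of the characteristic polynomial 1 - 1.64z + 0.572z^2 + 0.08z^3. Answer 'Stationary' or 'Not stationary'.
\text{Stationary}

The AR(p) characteristic polynomial is P(z) = 1 - 1.64z + 0.572z^2 + 0.08z^3.
Stationarity requires all roots to lie outside the unit circle, i.e. |z| > 1 for every root.
Degree 3: look for a simple real root z0 first, then factor out (1 - z/z0) and solve the remaining quadratic.
Testing z0 = 1.25: P(1.25) = 1 + (-1.64)(1.25) + (0.572)(1.25)^2 + (0.08)(1.25)^3
  = 1 + (-2.05) + (0.89375) + (0.15625) = 0.  So z_0 = 1.25 is a root, |z_0| = 1.25.
Divide out the factor (1 - 0.8 z) = (1 - z/z0) (since 1/z0 = 0.8):
  P(z) = (1 - 0.8 z)(1 + (-0.84) z + (-0.1) z^2)
  [check: z-coef -0.84 - (0.8) = -1.64; z^2-coef -0.1 - (0.8)(-0.84) = 0.572; z^3-coef -(0.8)(-0.1) = 0.08.]
Remaining roots from the quadratic factor 1 + (-0.84) z + (-0.1) z^2:
  Set 1 + (-0.84) z + (-0.1) z^2 = 0, i.e. a z^2 + b z + c = 0 with a = -0.1, b = -0.84, c = 1.
  Discriminant D = b^2 - 4ac = (-0.84)^2 - 4*(-0.1)*1 = 0.7056 - (-0.4) = 1.1056.
  D >= 0, so the roots are real: z = (-b +/- sqrt(D)) / (2a) = (0.84 +/- 1.051475) / (-0.2).
    z_1 = (0.84 + 1.051475) / (-0.2) = -9.4574,   |z_1| = 9.4574.
    z_2 = (0.84 - 1.051475) / (-0.2) = 1.0574,   |z_2| = 1.0574.
Moduli of all roots: 1.2500, 9.4574, 1.0574.
All moduli strictly greater than 1? Yes.
Verdict: Stationary.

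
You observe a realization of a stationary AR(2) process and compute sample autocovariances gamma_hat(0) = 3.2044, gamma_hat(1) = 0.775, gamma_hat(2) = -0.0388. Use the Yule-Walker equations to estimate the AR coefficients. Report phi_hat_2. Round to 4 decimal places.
\hat\phi_{2} = -0.0750

The Yule-Walker equations for an AR(p) process read, in matrix form,
  Gamma_p phi = r_p,   with   (Gamma_p)_{ij} = gamma(|i - j|),
                       (r_p)_i = gamma(i),   i,j = 1..p.
Substitute the sample gammas (Toeplitz matrix and right-hand side of size 2):
  Gamma_p = [[3.2044, 0.775], [0.775, 3.2044]]
  r_p     = [0.775, -0.0388]
Written out:
  3.2044 phi_1 + 0.775 phi_2 = 0.775
  0.775 phi_1 + 3.2044 phi_2 = -0.0388
Solve by Cramer's rule:
  det = gamma(0)^2 - gamma(1)^2 = (3.2044)^2 - (0.775)^2 = 10.26817936 - 0.600625 = 9.66755436
  phi_hat_1 = [gamma(1) gamma(0) - gamma(1) gamma(2)] / det = [(0.775)(3.2044) - (0.775)(-0.0388)] / 9.66755436 = 2.51348 / 9.66755436 = 0.26
  phi_hat_2 = [gamma(0) gamma(2) - gamma(1)^2] / det = [(3.2044)(-0.0388) - (0.775)^2] / 9.66755436 = -0.72495572 / 9.66755436 = -0.075
So phi_hat = [0.2600, -0.0750].
Therefore phi_hat_2 = -0.0750.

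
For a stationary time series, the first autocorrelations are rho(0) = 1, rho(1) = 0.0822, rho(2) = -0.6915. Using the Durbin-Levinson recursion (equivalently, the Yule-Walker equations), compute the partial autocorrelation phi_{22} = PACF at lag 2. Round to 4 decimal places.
\phi_{22} = -0.7030

The PACF at lag k is phi_{kk}, the last component of the solution
to the Yule-Walker system G_k phi = r_k where
  (G_k)_{ij} = rho(|i - j|), (r_k)_i = rho(i), i,j = 1..k.
Equivalently, Durbin-Levinson gives phi_{kk} iteratively:
  phi_{11} = rho(1)
  phi_{kk} = [rho(k) - sum_{j=1..k-1} phi_{k-1,j} rho(k-j)]
            / [1 - sum_{j=1..k-1} phi_{k-1,j} rho(j)],
  phi_{k,j} = phi_{k-1,j} - phi_{kk} phi_{k-1,k-j},  j = 1..k-1.
Step k = 1:
  phi_11 = rho(1) = 0.0822.
Step k = 2:
  phi_22 = [rho(2) - phi_11 rho(1)] / [1 - phi_11 rho(1)] = [-0.6915 - (0.0822)(0.0822)] / [1 - (0.0822)(0.0822)]
         = -0.69825684 / 0.99324316 = -0.703.
Therefore phi_{22} = -0.7030.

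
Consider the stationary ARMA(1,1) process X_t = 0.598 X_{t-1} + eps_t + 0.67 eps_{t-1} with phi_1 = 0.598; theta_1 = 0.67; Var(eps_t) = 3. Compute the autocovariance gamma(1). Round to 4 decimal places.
\gamma(1) = 8.2941

Multiply the model equation by X_{t-k} and take expectations. With theta_0 = psi_0 = 1 and psi_j the MA(infinity) weights, this gives
  gamma(k) - sum_i phi_i gamma(k-i) = c_k,
  c_k = sigma^2 * sum_{j=k..q} theta_j psi_{j-k}   (c_k = 0 for k > q),
using gamma(-m) = gamma(m).
psi-weights needed (psi_j = theta_j + sum_i phi_i psi_{j-i}):
  psi_1 = theta_1 + phi_1 = 0.67 + (0.598) = 1.268
Right-hand sides:
  c_0 = sigma^2 (1 + theta_1 psi_1) = 3 * (1 + (0.67)(1.268)) = 3 * 1.84956 = 5.54868
  c_1 = sigma^2 theta_1 = 3 * (0.67) = 2.01
  c_2 = 0
Equations for k = 0 and k = 1 (AR order 1):
  gamma(0) = phi_1 gamma(1) + c_0
  gamma(1) = phi_1 gamma(0) + c_1
Substituting the second into the first: gamma(0) (1 - phi_1^2) = c_0 + phi_1 c_1, so
  gamma(0) = (c_0 + phi_1 c_1) / (1 - phi_1^2) = (5.54868 + (0.598)(2.01)) / (1 - (0.598)^2) = 6.75066 / 0.642396 = 10.508565.
  gamma(1) = phi_1 gamma(0) + c_1 = (0.598)(10.508565) + (2.01) = 8.294122.
Therefore gamma(1) = 8.2941 (to 4 decimal places).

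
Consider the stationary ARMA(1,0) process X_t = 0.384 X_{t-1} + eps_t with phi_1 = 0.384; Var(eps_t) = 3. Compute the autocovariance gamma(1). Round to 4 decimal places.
\gamma(1) = 1.3512

Multiply the model equation by X_{t-k} and take expectations. With theta_0 = psi_0 = 1 and psi_j the MA(infinity) weights, this gives
  gamma(k) - sum_i phi_i gamma(k-i) = c_k,
  c_k = sigma^2 * sum_{j=k..q} theta_j psi_{j-k}   (c_k = 0 for k > q),
using gamma(-m) = gamma(m).
Pure AR (q = 0): c_0 = sigma^2 = 3, c_k = 0 for k >= 1.
Equations for k = 0 and k = 1 (AR order 1):
  gamma(0) = phi_1 gamma(1) + c_0
  gamma(1) = phi_1 gamma(0) + c_1
Substituting the second into the first: gamma(0) (1 - phi_1^2) = c_0 + phi_1 c_1, so
  gamma(0) = c_0 / (1 - phi_1^2) = 3 / (1 - (0.384)^2) = 3 / 0.852544 = 3.51888.
  gamma(1) = phi_1 gamma(0) = (0.384)(3.51888) = 1.35125.
Therefore gamma(1) = 1.3512 (to 4 decimal places).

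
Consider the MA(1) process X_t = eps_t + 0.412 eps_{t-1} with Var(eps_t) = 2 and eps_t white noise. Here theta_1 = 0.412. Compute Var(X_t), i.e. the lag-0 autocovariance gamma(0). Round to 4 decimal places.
\gamma(0) = 2.3395

For an MA(q) process X_t = eps_t + sum_i theta_i eps_{t-i} with
Var(eps_t) = sigma^2, the variance is
  gamma(0) = sigma^2 * (1 + sum_i theta_i^2).
  sum_i theta_i^2 = (0.412)^2 = 0.169744.
  gamma(0) = 2 * (1 + 0.169744) = 2 * 1.169744 = 2.339488, which rounds to 2.3395.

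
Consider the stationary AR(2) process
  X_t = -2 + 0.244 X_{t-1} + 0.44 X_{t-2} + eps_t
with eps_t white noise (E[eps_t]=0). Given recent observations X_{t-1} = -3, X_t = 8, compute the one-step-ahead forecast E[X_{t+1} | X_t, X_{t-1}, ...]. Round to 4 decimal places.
E[X_{t+1} \mid \mathcal F_t] = -1.3680

For an AR(p) model X_t = c + sum_i phi_i X_{t-i} + eps_t, the
one-step-ahead conditional mean is
  E[X_{t+1} | X_t, ...] = c + sum_i phi_i X_{t+1-i}.
Substitute known values:
  E[X_{t+1} | ...] = -2 + (0.244) * (8) + (0.44) * (-3)
                   = -1.3680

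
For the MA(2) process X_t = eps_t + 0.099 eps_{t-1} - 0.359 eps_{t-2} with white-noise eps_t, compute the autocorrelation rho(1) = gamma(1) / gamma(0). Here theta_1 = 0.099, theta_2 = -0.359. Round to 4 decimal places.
\rho(1) = 0.0557

For an MA(q) process with theta_0 = 1, the autocovariance is
  gamma(k) = sigma^2 * sum_{i=0..q-k} theta_i * theta_{i+k},
and rho(k) = gamma(k) / gamma(0). Sigma^2 cancels.
  numerator   = (1)*(0.099) + (0.099)*(-0.359) = 0.063459.
  denominator = (1)^2 + (0.099)^2 + (-0.359)^2 = 1.138682.
  rho(1) = 0.063459 / 1.138682 = 0.0557.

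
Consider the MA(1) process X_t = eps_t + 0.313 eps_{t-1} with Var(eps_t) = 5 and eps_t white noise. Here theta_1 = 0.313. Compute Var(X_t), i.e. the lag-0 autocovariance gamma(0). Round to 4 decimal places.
\gamma(0) = 5.4898

For an MA(q) process X_t = eps_t + sum_i theta_i eps_{t-i} with
Var(eps_t) = sigma^2, the variance is
  gamma(0) = sigma^2 * (1 + sum_i theta_i^2).
  sum_i theta_i^2 = (0.313)^2 = 0.097969.
  gamma(0) = 5 * (1 + 0.097969) = 5 * 1.097969 = 5.489845, which rounds to 5.4898.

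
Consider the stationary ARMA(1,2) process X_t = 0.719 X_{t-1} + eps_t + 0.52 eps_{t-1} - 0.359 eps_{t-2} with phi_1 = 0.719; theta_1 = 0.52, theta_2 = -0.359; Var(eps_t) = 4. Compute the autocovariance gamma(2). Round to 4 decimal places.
\gamma(2) = 5.2334

Multiply the model equation by X_{t-k} and take expectations. With theta_0 = psi_0 = 1 and psi_j the MA(infinity) weights, this gives
  gamma(k) - sum_i phi_i gamma(k-i) = c_k,
  c_k = sigma^2 * sum_{j=k..q} theta_j psi_{j-k}   (c_k = 0 for k > q),
using gamma(-m) = gamma(m).
psi-weights needed (psi_j = theta_j + sum_i phi_i psi_{j-i}):
  psi_1 = theta_1 + phi_1 = 0.52 + (0.719) = 1.239
  psi_2 = theta_2 + phi_1 psi_1 = -0.359 + (0.719)(1.239) = 0.531841
Right-hand sides:
  c_0 = sigma^2 (1 + theta_1 psi_1 + theta_2 psi_2) = 4 * (1 + (0.52)(1.239) + (-0.359)(0.531841)) = 4 * 1.453349 = 5.813396
  c_1 = sigma^2 (theta_1 + theta_2 psi_1) = 4 * (0.52 + (-0.359)(1.239)) = 0.300796
  c_2 = sigma^2 theta_2 = 4 * (-0.359) = -1.436
Equations for k = 0 and k = 1 (AR order 1):
  gamma(0) = phi_1 gamma(1) + c_0
  gamma(1) = phi_1 gamma(0) + c_1
Substituting the second into the first: gamma(0) (1 - phi_1^2) = c_0 + phi_1 c_1, so
  gamma(0) = (c_0 + phi_1 c_1) / (1 - phi_1^2) = (5.813396 + (0.719)(0.300796)) / (1 - (0.719)^2) = 6.029669 / 0.483039 = 12.482778.
  gamma(1) = phi_1 gamma(0) + c_1 = (0.719)(12.482778) + (0.300796) = 9.275913.
For k = 2: gamma(2) = phi_1 gamma(1) + c_2
  = (0.719)(9.275913) + (-1.436) = 5.233382.
Therefore gamma(2) = 5.2334 (to 4 decimal places).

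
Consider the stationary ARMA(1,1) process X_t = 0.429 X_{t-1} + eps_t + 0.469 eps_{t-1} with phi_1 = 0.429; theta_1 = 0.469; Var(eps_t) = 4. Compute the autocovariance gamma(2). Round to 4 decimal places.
\gamma(2) = 2.2685

Multiply the model equation by X_{t-k} and take expectations. With theta_0 = psi_0 = 1 and psi_j the MA(infinity) weights, this gives
  gamma(k) - sum_i phi_i gamma(k-i) = c_k,
  c_k = sigma^2 * sum_{j=k..q} theta_j psi_{j-k}   (c_k = 0 for k > q),
using gamma(-m) = gamma(m).
psi-weights needed (psi_j = theta_j + sum_i phi_i psi_{j-i}):
  psi_1 = theta_1 + phi_1 = 0.469 + (0.429) = 0.898
Right-hand sides:
  c_0 = sigma^2 (1 + theta_1 psi_1) = 4 * (1 + (0.469)(0.898)) = 4 * 1.421162 = 5.684648
  c_1 = sigma^2 theta_1 = 4 * (0.469) = 1.876
  c_2 = 0
Equations for k = 0 and k = 1 (AR order 1):
  gamma(0) = phi_1 gamma(1) + c_0
  gamma(1) = phi_1 gamma(0) + c_1
Substituting the second into the first: gamma(0) (1 - phi_1^2) = c_0 + phi_1 c_1, so
  gamma(0) = (c_0 + phi_1 c_1) / (1 - phi_1^2) = (5.684648 + (0.429)(1.876)) / (1 - (0.429)^2) = 6.489452 / 0.815959 = 7.953159.
  gamma(1) = phi_1 gamma(0) + c_1 = (0.429)(7.953159) + (1.876) = 5.287905.
For k = 2 (> q): gamma(2) = phi_1 gamma(1) = (0.429)(5.287905) = 2.268511.
Therefore gamma(2) = 2.2685 (to 4 decimal places).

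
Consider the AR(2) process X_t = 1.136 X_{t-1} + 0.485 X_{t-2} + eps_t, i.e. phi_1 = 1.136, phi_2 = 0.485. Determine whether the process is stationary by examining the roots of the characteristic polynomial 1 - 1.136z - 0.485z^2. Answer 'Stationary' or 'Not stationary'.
\text{Not stationary}

The AR(p) characteristic polynomial is P(z) = 1 - 1.136z - 0.485z^2.
Stationarity requires all roots to lie outside the unit circle, i.e. |z| > 1 for every root.
Set 1 + (-1.136) z + (-0.485) z^2 = 0, i.e. a z^2 + b z + c = 0 with a = -0.485, b = -1.136, c = 1.
Discriminant D = b^2 - 4ac = (-1.136)^2 - 4*(-0.485)*1 = 1.290496 - (-1.94) = 3.230496.
D >= 0, so the roots are real: z = (-b +/- sqrt(D)) / (2a) = (1.136 +/- 1.797358) / (-0.97).
  z_1 = (1.136 + 1.797358) / (-0.97) = -3.0241,   |z_1| = 3.0241.
  z_2 = (1.136 - 1.797358) / (-0.97) = 0.6818,   |z_2| = 0.6818.
Moduli of all roots: 3.0241, 0.6818.
All moduli strictly greater than 1? No.
Verdict: Not stationary.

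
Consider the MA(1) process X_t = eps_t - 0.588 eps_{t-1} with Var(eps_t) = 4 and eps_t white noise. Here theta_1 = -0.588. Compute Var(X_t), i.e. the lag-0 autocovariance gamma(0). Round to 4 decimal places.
\gamma(0) = 5.3830

For an MA(q) process X_t = eps_t + sum_i theta_i eps_{t-i} with
Var(eps_t) = sigma^2, the variance is
  gamma(0) = sigma^2 * (1 + sum_i theta_i^2).
  sum_i theta_i^2 = (-0.588)^2 = 0.345744.
  gamma(0) = 4 * (1 + 0.345744) = 4 * 1.345744 = 5.382976, which rounds to 5.3830.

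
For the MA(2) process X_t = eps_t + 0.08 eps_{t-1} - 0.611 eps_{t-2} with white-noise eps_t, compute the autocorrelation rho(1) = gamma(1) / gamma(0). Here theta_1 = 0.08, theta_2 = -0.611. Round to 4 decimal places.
\rho(1) = 0.0226

For an MA(q) process with theta_0 = 1, the autocovariance is
  gamma(k) = sigma^2 * sum_{i=0..q-k} theta_i * theta_{i+k},
and rho(k) = gamma(k) / gamma(0). Sigma^2 cancels.
  numerator   = (1)*(0.08) + (0.08)*(-0.611) = 0.03112.
  denominator = (1)^2 + (0.08)^2 + (-0.611)^2 = 1.379721.
  rho(1) = 0.03112 / 1.379721 = 0.0226.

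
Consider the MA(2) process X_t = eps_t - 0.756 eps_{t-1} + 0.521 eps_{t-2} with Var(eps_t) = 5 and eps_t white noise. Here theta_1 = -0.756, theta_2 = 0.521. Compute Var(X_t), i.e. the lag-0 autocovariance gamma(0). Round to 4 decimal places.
\gamma(0) = 9.2149

For an MA(q) process X_t = eps_t + sum_i theta_i eps_{t-i} with
Var(eps_t) = sigma^2, the variance is
  gamma(0) = sigma^2 * (1 + sum_i theta_i^2).
  sum_i theta_i^2 = (-0.756)^2 + (0.521)^2 = 0.571536 + 0.271441 = 0.842977.
  gamma(0) = 5 * (1 + 0.842977) = 5 * 1.842977 = 9.214885, which rounds to 9.2149.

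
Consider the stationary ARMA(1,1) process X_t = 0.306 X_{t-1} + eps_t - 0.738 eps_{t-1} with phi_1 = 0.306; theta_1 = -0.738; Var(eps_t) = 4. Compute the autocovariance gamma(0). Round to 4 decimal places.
\gamma(0) = 4.8236

Multiply the model equation by X_{t-k} and take expectations. With theta_0 = psi_0 = 1 and psi_j the MA(infinity) weights, this gives
  gamma(k) - sum_i phi_i gamma(k-i) = c_k,
  c_k = sigma^2 * sum_{j=k..q} theta_j psi_{j-k}   (c_k = 0 for k > q),
using gamma(-m) = gamma(m).
psi-weights needed (psi_j = theta_j + sum_i phi_i psi_{j-i}):
  psi_1 = theta_1 + phi_1 = -0.738 + (0.306) = -0.432
Right-hand sides:
  c_0 = sigma^2 (1 + theta_1 psi_1) = 4 * (1 + (-0.738)(-0.432)) = 4 * 1.318816 = 5.275264
  c_1 = sigma^2 theta_1 = 4 * (-0.738) = -2.952
  c_2 = 0
Equations for k = 0 and k = 1 (AR order 1):
  gamma(0) = phi_1 gamma(1) + c_0
  gamma(1) = phi_1 gamma(0) + c_1
Substituting the second into the first: gamma(0) (1 - phi_1^2) = c_0 + phi_1 c_1, so
  gamma(0) = (c_0 + phi_1 c_1) / (1 - phi_1^2) = (5.275264 + (0.306)(-2.952)) / (1 - (0.306)^2) = 4.371952 / 0.906364 = 4.823616.
Therefore gamma(0) = 4.8236 (to 4 decimal places).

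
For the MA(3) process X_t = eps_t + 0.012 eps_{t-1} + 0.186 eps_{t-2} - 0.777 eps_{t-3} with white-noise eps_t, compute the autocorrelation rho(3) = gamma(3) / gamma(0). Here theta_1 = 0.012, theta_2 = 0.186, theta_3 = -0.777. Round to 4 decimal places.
\rho(3) = -0.4742

For an MA(q) process with theta_0 = 1, the autocovariance is
  gamma(k) = sigma^2 * sum_{i=0..q-k} theta_i * theta_{i+k},
and rho(k) = gamma(k) / gamma(0). Sigma^2 cancels.
  numerator   = (1)*(-0.777) = -0.777.
  denominator = (1)^2 + (0.012)^2 + (0.186)^2 + (-0.777)^2 = 1.638469.
  rho(3) = -0.777 / 1.638469 = -0.4742.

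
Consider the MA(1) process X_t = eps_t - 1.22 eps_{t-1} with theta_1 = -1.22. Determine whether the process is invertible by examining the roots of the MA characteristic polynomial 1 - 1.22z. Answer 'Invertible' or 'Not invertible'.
\text{Not invertible}

The MA(q) characteristic polynomial is P(z) = 1 - 1.22z.
Invertibility requires all roots to lie outside the unit circle, i.e. |z| > 1 for every root.
This is linear in z: 1 + (-1.22) z = 0  =>  z = -1/(-1.22) = 0.819672,  |z| = 0.819672.
Moduli of all roots: 0.8197.
All moduli strictly greater than 1? No.
Verdict: Not invertible.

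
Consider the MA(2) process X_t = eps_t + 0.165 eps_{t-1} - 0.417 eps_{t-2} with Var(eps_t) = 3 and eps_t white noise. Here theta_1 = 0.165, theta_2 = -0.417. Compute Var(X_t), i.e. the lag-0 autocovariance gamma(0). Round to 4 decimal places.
\gamma(0) = 3.6033

For an MA(q) process X_t = eps_t + sum_i theta_i eps_{t-i} with
Var(eps_t) = sigma^2, the variance is
  gamma(0) = sigma^2 * (1 + sum_i theta_i^2).
  sum_i theta_i^2 = (0.165)^2 + (-0.417)^2 = 0.027225 + 0.173889 = 0.201114.
  gamma(0) = 3 * (1 + 0.201114) = 3 * 1.201114 = 3.603342, which rounds to 3.6033.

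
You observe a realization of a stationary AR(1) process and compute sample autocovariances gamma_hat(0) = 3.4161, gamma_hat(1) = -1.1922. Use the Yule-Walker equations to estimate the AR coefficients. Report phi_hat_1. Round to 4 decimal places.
\hat\phi_{1} = -0.3490

The Yule-Walker equations for an AR(p) process read, in matrix form,
  Gamma_p phi = r_p,   with   (Gamma_p)_{ij} = gamma(|i - j|),
                       (r_p)_i = gamma(i),   i,j = 1..p.
Substitute the sample gammas (Toeplitz matrix and right-hand side of size 1):
  Gamma_p = [[3.4161]]
  r_p     = [-1.1922]
With p = 1 this is the single equation gamma(0) phi_1 = gamma(1):
  phi_hat_1 = gamma(1) / gamma(0) = -1.1922 / 3.4161 = -0.3490.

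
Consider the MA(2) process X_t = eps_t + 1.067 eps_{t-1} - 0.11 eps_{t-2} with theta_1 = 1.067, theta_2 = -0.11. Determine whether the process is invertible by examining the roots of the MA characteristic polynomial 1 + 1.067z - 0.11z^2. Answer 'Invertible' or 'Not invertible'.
\text{Not invertible}

The MA(q) characteristic polynomial is P(z) = 1 + 1.067z - 0.11z^2.
Invertibility requires all roots to lie outside the unit circle, i.e. |z| > 1 for every root.
Set 1 + (1.067) z + (-0.11) z^2 = 0, i.e. a z^2 + b z + c = 0 with a = -0.11, b = 1.067, c = 1.
Discriminant D = b^2 - 4ac = (1.067)^2 - 4*(-0.11)*1 = 1.138489 - (-0.44) = 1.578489.
D >= 0, so the roots are real: z = (-b +/- sqrt(D)) / (2a) = (-1.067 +/- 1.256379) / (-0.22).
  z_1 = (-1.067 + 1.256379) / (-0.22) = -0.8608,   |z_1| = 0.8608.
  z_2 = (-1.067 - 1.256379) / (-0.22) = 10.5608,   |z_2| = 10.5608.
Moduli of all roots: 0.8608, 10.5608.
All moduli strictly greater than 1? No.
Verdict: Not invertible.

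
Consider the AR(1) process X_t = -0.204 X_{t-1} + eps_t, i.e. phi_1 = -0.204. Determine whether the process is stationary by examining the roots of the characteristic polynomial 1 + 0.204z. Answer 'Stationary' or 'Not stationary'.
\text{Stationary}

The AR(p) characteristic polynomial is P(z) = 1 + 0.204z.
Stationarity requires all roots to lie outside the unit circle, i.e. |z| > 1 for every root.
This is linear in z: 1 + (0.204) z = 0  =>  z = -1/(0.204) = -4.901961,  |z| = 4.901961.
Moduli of all roots: 4.9020.
All moduli strictly greater than 1? Yes.
Verdict: Stationary.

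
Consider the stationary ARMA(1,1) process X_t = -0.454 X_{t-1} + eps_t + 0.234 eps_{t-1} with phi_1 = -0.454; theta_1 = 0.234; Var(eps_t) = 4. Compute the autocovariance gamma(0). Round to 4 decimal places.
\gamma(0) = 4.2439

Multiply the model equation by X_{t-k} and take expectations. With theta_0 = psi_0 = 1 and psi_j the MA(infinity) weights, this gives
  gamma(k) - sum_i phi_i gamma(k-i) = c_k,
  c_k = sigma^2 * sum_{j=k..q} theta_j psi_{j-k}   (c_k = 0 for k > q),
using gamma(-m) = gamma(m).
psi-weights needed (psi_j = theta_j + sum_i phi_i psi_{j-i}):
  psi_1 = theta_1 + phi_1 = 0.234 + (-0.454) = -0.22
Right-hand sides:
  c_0 = sigma^2 (1 + theta_1 psi_1) = 4 * (1 + (0.234)(-0.22)) = 4 * 0.94852 = 3.79408
  c_1 = sigma^2 theta_1 = 4 * (0.234) = 0.936
  c_2 = 0
Equations for k = 0 and k = 1 (AR order 1):
  gamma(0) = phi_1 gamma(1) + c_0
  gamma(1) = phi_1 gamma(0) + c_1
Substituting the second into the first: gamma(0) (1 - phi_1^2) = c_0 + phi_1 c_1, so
  gamma(0) = (c_0 + phi_1 c_1) / (1 - phi_1^2) = (3.79408 + (-0.454)(0.936)) / (1 - (-0.454)^2) = 3.369136 / 0.793884 = 4.243864.
Therefore gamma(0) = 4.2439 (to 4 decimal places).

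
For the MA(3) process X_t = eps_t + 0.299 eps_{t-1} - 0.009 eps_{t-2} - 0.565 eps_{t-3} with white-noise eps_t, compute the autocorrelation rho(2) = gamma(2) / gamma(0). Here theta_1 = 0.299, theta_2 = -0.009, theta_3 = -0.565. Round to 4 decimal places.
\rho(2) = -0.1263

For an MA(q) process with theta_0 = 1, the autocovariance is
  gamma(k) = sigma^2 * sum_{i=0..q-k} theta_i * theta_{i+k},
and rho(k) = gamma(k) / gamma(0). Sigma^2 cancels.
  numerator   = (1)*(-0.009) + (0.299)*(-0.565) = -0.177935.
  denominator = (1)^2 + (0.299)^2 + (-0.009)^2 + (-0.565)^2 = 1.408707.
  rho(2) = -0.177935 / 1.408707 = -0.1263.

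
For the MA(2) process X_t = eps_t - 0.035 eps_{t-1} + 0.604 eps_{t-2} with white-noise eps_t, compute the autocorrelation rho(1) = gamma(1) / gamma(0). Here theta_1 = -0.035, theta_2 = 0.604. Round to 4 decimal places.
\rho(1) = -0.0411

For an MA(q) process with theta_0 = 1, the autocovariance is
  gamma(k) = sigma^2 * sum_{i=0..q-k} theta_i * theta_{i+k},
and rho(k) = gamma(k) / gamma(0). Sigma^2 cancels.
  numerator   = (1)*(-0.035) + (-0.035)*(0.604) = -0.05614.
  denominator = (1)^2 + (-0.035)^2 + (0.604)^2 = 1.366041.
  rho(1) = -0.05614 / 1.366041 = -0.0411.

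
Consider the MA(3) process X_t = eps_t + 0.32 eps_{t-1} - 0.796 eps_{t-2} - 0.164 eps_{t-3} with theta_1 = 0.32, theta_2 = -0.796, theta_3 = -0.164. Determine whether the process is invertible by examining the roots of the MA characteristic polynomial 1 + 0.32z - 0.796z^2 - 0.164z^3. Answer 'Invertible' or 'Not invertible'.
\text{Invertible}

The MA(q) characteristic polynomial is P(z) = 1 + 0.32z - 0.796z^2 - 0.164z^3.
Invertibility requires all roots to lie outside the unit circle, i.e. |z| > 1 for every root.
Degree 3: look for a simple real root z0 first, then factor out (1 - z/z0) and solve the remaining quadratic.
Testing z0 = -5: P(-5) = 1 + (0.32)(-5) + (-0.796)(-5)^2 + (-0.164)(-5)^3
  = 1 + (-1.6) + (-19.9) + (20.5) = 0.  So z_0 = -5 is a root, |z_0| = 5.
Divide out the factor (1 + 0.2 z) = (1 - z/z0) (since 1/z0 = -0.2):
  P(z) = (1 + 0.2 z)(1 + (0.12) z + (-0.82) z^2)
  [check: z-coef 0.12 - (-0.2) = 0.32; z^2-coef -0.82 - (-0.2)(0.12) = -0.796; z^3-coef -(-0.2)(-0.82) = -0.164.]
Remaining roots from the quadratic factor 1 + (0.12) z + (-0.82) z^2:
  Set 1 + (0.12) z + (-0.82) z^2 = 0, i.e. a z^2 + b z + c = 0 with a = -0.82, b = 0.12, c = 1.
  Discriminant D = b^2 - 4ac = (0.12)^2 - 4*(-0.82)*1 = 0.0144 - (-3.28) = 3.2944.
  D >= 0, so the roots are real: z = (-b +/- sqrt(D)) / (2a) = (-0.12 +/- 1.815048) / (-1.64).
    z_1 = (-0.12 + 1.815048) / (-1.64) = -1.0336,   |z_1| = 1.0336.
    z_2 = (-0.12 - 1.815048) / (-1.64) = 1.1799,   |z_2| = 1.1799.
Moduli of all roots: 5.0000, 1.0336, 1.1799.
All moduli strictly greater than 1? Yes.
Verdict: Invertible.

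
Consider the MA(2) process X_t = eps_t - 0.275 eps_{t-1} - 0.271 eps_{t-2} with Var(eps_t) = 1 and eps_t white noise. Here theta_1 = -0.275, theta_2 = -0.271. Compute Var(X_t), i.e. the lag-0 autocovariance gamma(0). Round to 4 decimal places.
\gamma(0) = 1.1491

For an MA(q) process X_t = eps_t + sum_i theta_i eps_{t-i} with
Var(eps_t) = sigma^2, the variance is
  gamma(0) = sigma^2 * (1 + sum_i theta_i^2).
  sum_i theta_i^2 = (-0.275)^2 + (-0.271)^2 = 0.075625 + 0.073441 = 0.149066.
  gamma(0) = 1 * (1 + 0.149066) = 1 * 1.149066 = 1.149066, which rounds to 1.1491.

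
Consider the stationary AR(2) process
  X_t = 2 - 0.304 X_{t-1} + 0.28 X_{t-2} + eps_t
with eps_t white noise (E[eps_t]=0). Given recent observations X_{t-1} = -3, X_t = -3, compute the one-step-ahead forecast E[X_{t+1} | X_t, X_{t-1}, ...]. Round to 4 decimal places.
E[X_{t+1} \mid \mathcal F_t] = 2.0720

For an AR(p) model X_t = c + sum_i phi_i X_{t-i} + eps_t, the
one-step-ahead conditional mean is
  E[X_{t+1} | X_t, ...] = c + sum_i phi_i X_{t+1-i}.
Substitute known values:
  E[X_{t+1} | ...] = 2 + (-0.304) * (-3) + (0.28) * (-3)
                   = 2.0720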